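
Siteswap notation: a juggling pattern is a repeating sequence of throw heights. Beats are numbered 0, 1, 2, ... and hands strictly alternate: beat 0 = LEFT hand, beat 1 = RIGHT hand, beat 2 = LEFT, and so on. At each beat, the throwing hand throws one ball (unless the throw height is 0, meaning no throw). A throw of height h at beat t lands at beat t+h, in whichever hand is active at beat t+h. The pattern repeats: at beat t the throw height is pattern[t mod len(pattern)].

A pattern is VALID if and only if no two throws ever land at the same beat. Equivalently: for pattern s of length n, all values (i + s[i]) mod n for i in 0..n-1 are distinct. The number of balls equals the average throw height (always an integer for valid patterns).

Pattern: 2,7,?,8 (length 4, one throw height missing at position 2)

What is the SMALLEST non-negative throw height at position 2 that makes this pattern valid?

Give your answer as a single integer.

i=0: (0 + 2) mod 4 = 2
i=1: (1 + 7) mod 4 = 0
i=2: s[i]=? (unknown)
i=3: (3 + 8) mod 4 = 3
Known residues: [0, 2, 3]; need a permutation of 0..3, so missing residue r = 1
Need (2 + s) mod 4 = 1; smallest s = (1 - 2) mod 4 = 3

Answer: 3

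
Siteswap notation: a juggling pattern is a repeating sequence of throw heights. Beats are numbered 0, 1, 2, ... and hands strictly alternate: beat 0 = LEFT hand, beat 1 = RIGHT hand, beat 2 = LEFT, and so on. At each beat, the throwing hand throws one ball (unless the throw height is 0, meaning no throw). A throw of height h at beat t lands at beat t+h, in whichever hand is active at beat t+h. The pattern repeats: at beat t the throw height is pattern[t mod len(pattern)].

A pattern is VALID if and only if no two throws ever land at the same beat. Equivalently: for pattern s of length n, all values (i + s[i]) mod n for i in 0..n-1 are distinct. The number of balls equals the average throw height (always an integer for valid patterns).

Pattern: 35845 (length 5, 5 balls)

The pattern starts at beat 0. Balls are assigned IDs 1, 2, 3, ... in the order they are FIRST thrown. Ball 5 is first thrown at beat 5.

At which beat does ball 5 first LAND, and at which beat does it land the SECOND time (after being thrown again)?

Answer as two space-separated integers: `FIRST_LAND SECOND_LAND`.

Answer: 8 12

Derivation:
Beat 0 (L): throw ball1 h=3 -> lands@3:R; in-air after throw: [b1@3:R]
Beat 1 (R): throw ball2 h=5 -> lands@6:L; in-air after throw: [b1@3:R b2@6:L]
Beat 2 (L): throw ball3 h=8 -> lands@10:L; in-air after throw: [b1@3:R b2@6:L b3@10:L]
Beat 3 (R): throw ball1 h=4 -> lands@7:R; in-air after throw: [b2@6:L b1@7:R b3@10:L]
Beat 4 (L): throw ball4 h=5 -> lands@9:R; in-air after throw: [b2@6:L b1@7:R b4@9:R b3@10:L]
Beat 5 (R): throw ball5 h=3 -> lands@8:L; in-air after throw: [b2@6:L b1@7:R b5@8:L b4@9:R b3@10:L]
Beat 6 (L): throw ball2 h=5 -> lands@11:R; in-air after throw: [b1@7:R b5@8:L b4@9:R b3@10:L b2@11:R]
Beat 7 (R): throw ball1 h=8 -> lands@15:R; in-air after throw: [b5@8:L b4@9:R b3@10:L b2@11:R b1@15:R]
Beat 8 (L): throw ball5 h=4 -> lands@12:L; in-air after throw: [b4@9:R b3@10:L b2@11:R b5@12:L b1@15:R]
Beat 9 (R): throw ball4 h=5 -> lands@14:L; in-air after throw: [b3@10:L b2@11:R b5@12:L b4@14:L b1@15:R]
Beat 10 (L): throw ball3 h=3 -> lands@13:R; in-air after throw: [b2@11:R b5@12:L b3@13:R b4@14:L b1@15:R]
Beat 11 (R): throw ball2 h=5 -> lands@16:L; in-air after throw: [b5@12:L b3@13:R b4@14:L b1@15:R b2@16:L]
Beat 12 (L): throw ball5 h=8 -> lands@20:L; in-air after throw: [b3@13:R b4@14:L b1@15:R b2@16:L b5@20:L]
Ball 5: thrown@5 h=3 -> first land @8; rethrown@8 h=4 -> second land @12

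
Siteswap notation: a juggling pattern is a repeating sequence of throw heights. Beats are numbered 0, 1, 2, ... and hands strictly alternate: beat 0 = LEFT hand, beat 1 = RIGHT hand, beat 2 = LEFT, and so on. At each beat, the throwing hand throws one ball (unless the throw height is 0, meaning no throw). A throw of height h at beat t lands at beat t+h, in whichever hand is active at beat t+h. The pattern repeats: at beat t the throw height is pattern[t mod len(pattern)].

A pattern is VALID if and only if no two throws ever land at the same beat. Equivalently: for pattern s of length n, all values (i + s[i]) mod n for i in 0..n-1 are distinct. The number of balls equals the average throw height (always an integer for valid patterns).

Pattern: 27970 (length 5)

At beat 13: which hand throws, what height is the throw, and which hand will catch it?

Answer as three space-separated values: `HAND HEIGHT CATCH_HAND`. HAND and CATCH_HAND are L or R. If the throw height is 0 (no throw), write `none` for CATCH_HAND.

Beat 13: 13 mod 2 = 1, so hand = R
Throw height = pattern[13 mod 5] = pattern[3] = 7
Lands at beat 13+7=20, 20 mod 2 = 0, so catch hand = L

Answer: R 7 L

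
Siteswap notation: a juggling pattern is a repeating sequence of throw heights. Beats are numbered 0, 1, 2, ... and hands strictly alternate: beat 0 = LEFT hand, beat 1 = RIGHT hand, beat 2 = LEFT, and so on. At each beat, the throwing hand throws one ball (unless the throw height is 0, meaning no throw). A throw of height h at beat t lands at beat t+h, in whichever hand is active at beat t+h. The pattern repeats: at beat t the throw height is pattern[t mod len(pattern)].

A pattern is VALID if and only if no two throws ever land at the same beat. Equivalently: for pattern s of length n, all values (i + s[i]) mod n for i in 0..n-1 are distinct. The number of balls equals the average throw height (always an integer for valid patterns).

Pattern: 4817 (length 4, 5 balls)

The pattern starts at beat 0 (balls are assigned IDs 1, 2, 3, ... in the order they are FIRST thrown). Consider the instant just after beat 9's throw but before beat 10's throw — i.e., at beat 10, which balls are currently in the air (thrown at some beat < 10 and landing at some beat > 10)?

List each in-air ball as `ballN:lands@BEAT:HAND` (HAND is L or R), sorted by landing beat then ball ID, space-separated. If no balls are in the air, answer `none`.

Answer: ball1:lands@12:L ball4:lands@13:R ball5:lands@14:L ball2:lands@17:R

Derivation:
Beat 0 (L): throw ball1 h=4 -> lands@4:L; in-air after throw: [b1@4:L]
Beat 1 (R): throw ball2 h=8 -> lands@9:R; in-air after throw: [b1@4:L b2@9:R]
Beat 2 (L): throw ball3 h=1 -> lands@3:R; in-air after throw: [b3@3:R b1@4:L b2@9:R]
Beat 3 (R): throw ball3 h=7 -> lands@10:L; in-air after throw: [b1@4:L b2@9:R b3@10:L]
Beat 4 (L): throw ball1 h=4 -> lands@8:L; in-air after throw: [b1@8:L b2@9:R b3@10:L]
Beat 5 (R): throw ball4 h=8 -> lands@13:R; in-air after throw: [b1@8:L b2@9:R b3@10:L b4@13:R]
Beat 6 (L): throw ball5 h=1 -> lands@7:R; in-air after throw: [b5@7:R b1@8:L b2@9:R b3@10:L b4@13:R]
Beat 7 (R): throw ball5 h=7 -> lands@14:L; in-air after throw: [b1@8:L b2@9:R b3@10:L b4@13:R b5@14:L]
Beat 8 (L): throw ball1 h=4 -> lands@12:L; in-air after throw: [b2@9:R b3@10:L b1@12:L b4@13:R b5@14:L]
Beat 9 (R): throw ball2 h=8 -> lands@17:R; in-air after throw: [b3@10:L b1@12:L b4@13:R b5@14:L b2@17:R]
Beat 10 (L): throw ball3 h=1 -> lands@11:R; in-air after throw: [b3@11:R b1@12:L b4@13:R b5@14:L b2@17:R]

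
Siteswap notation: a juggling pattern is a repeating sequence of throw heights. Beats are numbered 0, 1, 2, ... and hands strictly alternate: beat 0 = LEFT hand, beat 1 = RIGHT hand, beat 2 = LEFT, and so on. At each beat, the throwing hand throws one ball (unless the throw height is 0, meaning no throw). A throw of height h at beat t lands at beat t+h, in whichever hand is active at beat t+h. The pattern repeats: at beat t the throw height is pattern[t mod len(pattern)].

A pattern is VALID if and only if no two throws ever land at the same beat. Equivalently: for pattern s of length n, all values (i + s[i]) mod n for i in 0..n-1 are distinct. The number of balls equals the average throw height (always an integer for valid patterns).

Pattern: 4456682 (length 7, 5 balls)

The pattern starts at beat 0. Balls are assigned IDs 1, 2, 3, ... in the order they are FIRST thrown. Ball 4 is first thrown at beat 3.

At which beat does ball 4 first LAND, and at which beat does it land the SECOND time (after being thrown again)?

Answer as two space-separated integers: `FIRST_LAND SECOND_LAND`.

Answer: 9 14

Derivation:
Beat 0 (L): throw ball1 h=4 -> lands@4:L; in-air after throw: [b1@4:L]
Beat 1 (R): throw ball2 h=4 -> lands@5:R; in-air after throw: [b1@4:L b2@5:R]
Beat 2 (L): throw ball3 h=5 -> lands@7:R; in-air after throw: [b1@4:L b2@5:R b3@7:R]
Beat 3 (R): throw ball4 h=6 -> lands@9:R; in-air after throw: [b1@4:L b2@5:R b3@7:R b4@9:R]
Beat 4 (L): throw ball1 h=6 -> lands@10:L; in-air after throw: [b2@5:R b3@7:R b4@9:R b1@10:L]
Beat 5 (R): throw ball2 h=8 -> lands@13:R; in-air after throw: [b3@7:R b4@9:R b1@10:L b2@13:R]
Beat 6 (L): throw ball5 h=2 -> lands@8:L; in-air after throw: [b3@7:R b5@8:L b4@9:R b1@10:L b2@13:R]
Beat 7 (R): throw ball3 h=4 -> lands@11:R; in-air after throw: [b5@8:L b4@9:R b1@10:L b3@11:R b2@13:R]
Beat 8 (L): throw ball5 h=4 -> lands@12:L; in-air after throw: [b4@9:R b1@10:L b3@11:R b5@12:L b2@13:R]
Beat 9 (R): throw ball4 h=5 -> lands@14:L; in-air after throw: [b1@10:L b3@11:R b5@12:L b2@13:R b4@14:L]
Beat 10 (L): throw ball1 h=6 -> lands@16:L; in-air after throw: [b3@11:R b5@12:L b2@13:R b4@14:L b1@16:L]
Beat 11 (R): throw ball3 h=6 -> lands@17:R; in-air after throw: [b5@12:L b2@13:R b4@14:L b1@16:L b3@17:R]
Beat 12 (L): throw ball5 h=8 -> lands@20:L; in-air after throw: [b2@13:R b4@14:L b1@16:L b3@17:R b5@20:L]
Beat 13 (R): throw ball2 h=2 -> lands@15:R; in-air after throw: [b4@14:L b2@15:R b1@16:L b3@17:R b5@20:L]
Beat 14 (L): throw ball4 h=4 -> lands@18:L; in-air after throw: [b2@15:R b1@16:L b3@17:R b4@18:L b5@20:L]
Ball 4: thrown@3 h=6 -> first land @9; rethrown@9 h=5 -> second land @14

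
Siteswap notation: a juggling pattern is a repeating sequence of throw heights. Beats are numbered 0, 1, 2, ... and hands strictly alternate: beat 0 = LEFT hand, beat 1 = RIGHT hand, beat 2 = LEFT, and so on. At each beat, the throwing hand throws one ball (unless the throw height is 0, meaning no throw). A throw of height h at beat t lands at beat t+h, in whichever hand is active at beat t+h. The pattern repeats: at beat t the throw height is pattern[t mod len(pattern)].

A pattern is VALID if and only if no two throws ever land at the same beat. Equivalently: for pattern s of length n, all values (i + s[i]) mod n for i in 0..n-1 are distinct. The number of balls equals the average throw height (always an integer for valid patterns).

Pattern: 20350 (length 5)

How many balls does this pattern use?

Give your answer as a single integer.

Answer: 2

Derivation:
Pattern = [2, 0, 3, 5, 0], length n = 5
  position 0: throw height = 2, running sum = 2
  position 1: throw height = 0, running sum = 2
  position 2: throw height = 3, running sum = 5
  position 3: throw height = 5, running sum = 10
  position 4: throw height = 0, running sum = 10
Total sum = 10; balls = sum / n = 10 / 5 = 2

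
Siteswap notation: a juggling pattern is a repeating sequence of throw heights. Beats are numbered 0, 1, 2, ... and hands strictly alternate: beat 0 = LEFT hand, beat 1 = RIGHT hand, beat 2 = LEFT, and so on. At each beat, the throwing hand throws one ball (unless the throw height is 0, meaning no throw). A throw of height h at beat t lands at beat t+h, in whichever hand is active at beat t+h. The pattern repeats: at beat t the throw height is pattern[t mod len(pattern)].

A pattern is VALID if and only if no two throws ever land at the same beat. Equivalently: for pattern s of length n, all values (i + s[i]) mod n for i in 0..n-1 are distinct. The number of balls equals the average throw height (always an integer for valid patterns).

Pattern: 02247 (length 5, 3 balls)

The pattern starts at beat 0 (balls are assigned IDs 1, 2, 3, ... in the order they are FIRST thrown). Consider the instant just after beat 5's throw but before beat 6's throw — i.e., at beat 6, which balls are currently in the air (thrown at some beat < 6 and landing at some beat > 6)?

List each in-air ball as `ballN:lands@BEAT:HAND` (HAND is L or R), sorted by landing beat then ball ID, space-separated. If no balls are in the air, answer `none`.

Beat 1 (R): throw ball1 h=2 -> lands@3:R; in-air after throw: [b1@3:R]
Beat 2 (L): throw ball2 h=2 -> lands@4:L; in-air after throw: [b1@3:R b2@4:L]
Beat 3 (R): throw ball1 h=4 -> lands@7:R; in-air after throw: [b2@4:L b1@7:R]
Beat 4 (L): throw ball2 h=7 -> lands@11:R; in-air after throw: [b1@7:R b2@11:R]
Beat 6 (L): throw ball3 h=2 -> lands@8:L; in-air after throw: [b1@7:R b3@8:L b2@11:R]

Answer: ball1:lands@7:R ball2:lands@11:R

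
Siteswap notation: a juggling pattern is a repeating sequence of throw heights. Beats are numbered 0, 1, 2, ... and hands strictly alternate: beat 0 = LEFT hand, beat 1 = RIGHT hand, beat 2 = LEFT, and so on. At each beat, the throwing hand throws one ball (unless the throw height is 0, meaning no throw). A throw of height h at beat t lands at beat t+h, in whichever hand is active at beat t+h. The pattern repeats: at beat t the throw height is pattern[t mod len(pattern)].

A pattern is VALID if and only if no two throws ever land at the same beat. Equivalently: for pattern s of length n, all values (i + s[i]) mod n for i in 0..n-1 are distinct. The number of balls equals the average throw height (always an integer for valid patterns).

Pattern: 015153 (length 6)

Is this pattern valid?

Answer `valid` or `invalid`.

Answer: invalid

Derivation:
i=0: (i + s[i]) mod n = (0 + 0) mod 6 = 0
i=1: (i + s[i]) mod n = (1 + 1) mod 6 = 2
i=2: (i + s[i]) mod n = (2 + 5) mod 6 = 1
i=3: (i + s[i]) mod n = (3 + 1) mod 6 = 4
i=4: (i + s[i]) mod n = (4 + 5) mod 6 = 3
i=5: (i + s[i]) mod n = (5 + 3) mod 6 = 2
Residues: [0, 2, 1, 4, 3, 2], distinct: False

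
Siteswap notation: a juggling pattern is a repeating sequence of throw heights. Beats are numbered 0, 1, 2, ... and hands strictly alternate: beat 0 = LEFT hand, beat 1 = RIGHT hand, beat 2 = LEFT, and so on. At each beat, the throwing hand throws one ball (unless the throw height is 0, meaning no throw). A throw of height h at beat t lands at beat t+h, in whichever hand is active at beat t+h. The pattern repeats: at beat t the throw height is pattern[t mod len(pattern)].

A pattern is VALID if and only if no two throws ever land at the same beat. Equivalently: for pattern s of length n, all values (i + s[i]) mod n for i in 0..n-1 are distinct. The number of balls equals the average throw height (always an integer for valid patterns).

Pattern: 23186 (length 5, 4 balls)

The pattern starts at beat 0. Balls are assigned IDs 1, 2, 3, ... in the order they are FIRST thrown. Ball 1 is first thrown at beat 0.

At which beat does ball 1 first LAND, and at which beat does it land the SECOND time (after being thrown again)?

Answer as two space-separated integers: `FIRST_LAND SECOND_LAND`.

Answer: 2 3

Derivation:
Beat 0 (L): throw ball1 h=2 -> lands@2:L; in-air after throw: [b1@2:L]
Beat 1 (R): throw ball2 h=3 -> lands@4:L; in-air after throw: [b1@2:L b2@4:L]
Beat 2 (L): throw ball1 h=1 -> lands@3:R; in-air after throw: [b1@3:R b2@4:L]
Beat 3 (R): throw ball1 h=8 -> lands@11:R; in-air after throw: [b2@4:L b1@11:R]
Ball 1: thrown@0 h=2 -> first land @2; rethrown@2 h=1 -> second land @3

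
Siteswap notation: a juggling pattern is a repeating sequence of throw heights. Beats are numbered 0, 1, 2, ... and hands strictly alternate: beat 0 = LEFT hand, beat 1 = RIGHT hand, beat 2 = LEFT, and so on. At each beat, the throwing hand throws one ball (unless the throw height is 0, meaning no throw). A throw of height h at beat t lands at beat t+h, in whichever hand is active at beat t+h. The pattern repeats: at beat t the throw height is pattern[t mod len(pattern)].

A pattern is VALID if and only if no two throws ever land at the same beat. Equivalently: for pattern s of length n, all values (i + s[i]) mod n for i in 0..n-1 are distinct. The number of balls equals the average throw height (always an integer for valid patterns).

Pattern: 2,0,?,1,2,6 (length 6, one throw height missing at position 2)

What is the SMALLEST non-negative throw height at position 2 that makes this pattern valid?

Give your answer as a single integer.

i=0: (0 + 2) mod 6 = 2
i=1: (1 + 0) mod 6 = 1
i=2: s[i]=? (unknown)
i=3: (3 + 1) mod 6 = 4
i=4: (4 + 2) mod 6 = 0
i=5: (5 + 6) mod 6 = 5
Known residues: [0, 1, 2, 4, 5]; need a permutation of 0..5, so missing residue r = 3
Need (2 + s) mod 6 = 3; smallest s = (3 - 2) mod 6 = 1

Answer: 1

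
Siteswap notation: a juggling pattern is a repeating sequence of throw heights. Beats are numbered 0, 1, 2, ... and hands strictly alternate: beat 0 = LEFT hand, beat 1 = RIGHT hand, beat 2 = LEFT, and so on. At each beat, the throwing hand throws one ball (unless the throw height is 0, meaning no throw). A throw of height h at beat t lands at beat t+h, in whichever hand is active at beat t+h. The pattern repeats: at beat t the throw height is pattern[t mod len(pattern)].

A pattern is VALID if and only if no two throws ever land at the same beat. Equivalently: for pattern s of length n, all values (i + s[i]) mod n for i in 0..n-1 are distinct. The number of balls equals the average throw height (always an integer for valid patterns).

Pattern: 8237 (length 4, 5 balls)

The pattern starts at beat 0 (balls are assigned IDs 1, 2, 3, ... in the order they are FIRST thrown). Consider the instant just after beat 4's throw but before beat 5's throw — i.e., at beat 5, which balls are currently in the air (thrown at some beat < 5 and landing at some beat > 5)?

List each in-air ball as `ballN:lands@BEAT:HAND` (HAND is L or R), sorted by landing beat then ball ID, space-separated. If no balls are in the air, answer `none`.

Beat 0 (L): throw ball1 h=8 -> lands@8:L; in-air after throw: [b1@8:L]
Beat 1 (R): throw ball2 h=2 -> lands@3:R; in-air after throw: [b2@3:R b1@8:L]
Beat 2 (L): throw ball3 h=3 -> lands@5:R; in-air after throw: [b2@3:R b3@5:R b1@8:L]
Beat 3 (R): throw ball2 h=7 -> lands@10:L; in-air after throw: [b3@5:R b1@8:L b2@10:L]
Beat 4 (L): throw ball4 h=8 -> lands@12:L; in-air after throw: [b3@5:R b1@8:L b2@10:L b4@12:L]
Beat 5 (R): throw ball3 h=2 -> lands@7:R; in-air after throw: [b3@7:R b1@8:L b2@10:L b4@12:L]

Answer: ball1:lands@8:L ball2:lands@10:L ball4:lands@12:L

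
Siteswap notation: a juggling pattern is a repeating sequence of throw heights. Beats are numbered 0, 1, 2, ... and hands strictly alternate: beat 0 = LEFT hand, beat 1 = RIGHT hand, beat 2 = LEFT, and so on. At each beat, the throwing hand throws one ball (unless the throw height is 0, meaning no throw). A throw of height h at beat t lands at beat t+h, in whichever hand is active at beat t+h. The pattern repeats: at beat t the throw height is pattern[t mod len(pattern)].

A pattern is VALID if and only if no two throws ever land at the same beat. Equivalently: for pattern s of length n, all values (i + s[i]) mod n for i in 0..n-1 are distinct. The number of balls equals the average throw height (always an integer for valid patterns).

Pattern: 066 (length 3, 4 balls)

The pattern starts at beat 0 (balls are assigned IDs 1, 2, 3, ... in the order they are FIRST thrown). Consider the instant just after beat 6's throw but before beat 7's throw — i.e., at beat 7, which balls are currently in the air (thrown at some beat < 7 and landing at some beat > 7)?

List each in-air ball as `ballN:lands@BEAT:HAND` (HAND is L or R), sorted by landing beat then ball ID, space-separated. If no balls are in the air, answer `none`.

Answer: ball2:lands@8:L ball3:lands@10:L ball4:lands@11:R

Derivation:
Beat 1 (R): throw ball1 h=6 -> lands@7:R; in-air after throw: [b1@7:R]
Beat 2 (L): throw ball2 h=6 -> lands@8:L; in-air after throw: [b1@7:R b2@8:L]
Beat 4 (L): throw ball3 h=6 -> lands@10:L; in-air after throw: [b1@7:R b2@8:L b3@10:L]
Beat 5 (R): throw ball4 h=6 -> lands@11:R; in-air after throw: [b1@7:R b2@8:L b3@10:L b4@11:R]
Beat 7 (R): throw ball1 h=6 -> lands@13:R; in-air after throw: [b2@8:L b3@10:L b4@11:R b1@13:R]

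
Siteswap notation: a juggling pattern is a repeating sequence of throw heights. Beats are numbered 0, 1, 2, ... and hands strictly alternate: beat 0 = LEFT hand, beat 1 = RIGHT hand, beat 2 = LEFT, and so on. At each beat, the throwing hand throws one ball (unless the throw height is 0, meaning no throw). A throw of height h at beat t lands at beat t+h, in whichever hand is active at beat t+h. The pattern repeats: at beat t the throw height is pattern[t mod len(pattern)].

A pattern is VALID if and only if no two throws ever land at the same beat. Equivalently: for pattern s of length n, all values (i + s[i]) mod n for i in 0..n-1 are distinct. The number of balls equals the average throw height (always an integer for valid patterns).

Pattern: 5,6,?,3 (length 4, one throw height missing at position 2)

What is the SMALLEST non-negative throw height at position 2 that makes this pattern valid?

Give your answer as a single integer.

i=0: (0 + 5) mod 4 = 1
i=1: (1 + 6) mod 4 = 3
i=2: s[i]=? (unknown)
i=3: (3 + 3) mod 4 = 2
Known residues: [1, 2, 3]; need a permutation of 0..3, so missing residue r = 0
Need (2 + s) mod 4 = 0; smallest s = (0 - 2) mod 4 = 2

Answer: 2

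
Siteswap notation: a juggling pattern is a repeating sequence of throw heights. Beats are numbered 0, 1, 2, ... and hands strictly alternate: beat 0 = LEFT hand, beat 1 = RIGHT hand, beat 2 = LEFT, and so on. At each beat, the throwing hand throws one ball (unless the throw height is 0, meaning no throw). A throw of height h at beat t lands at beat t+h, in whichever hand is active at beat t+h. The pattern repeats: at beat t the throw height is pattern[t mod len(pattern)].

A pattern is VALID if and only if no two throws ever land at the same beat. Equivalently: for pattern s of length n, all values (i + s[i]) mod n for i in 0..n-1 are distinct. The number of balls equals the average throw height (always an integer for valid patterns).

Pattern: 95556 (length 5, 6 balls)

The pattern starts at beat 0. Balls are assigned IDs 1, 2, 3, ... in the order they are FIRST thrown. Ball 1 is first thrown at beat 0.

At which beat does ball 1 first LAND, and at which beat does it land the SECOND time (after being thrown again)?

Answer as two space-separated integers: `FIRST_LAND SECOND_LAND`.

Answer: 9 15

Derivation:
Beat 0 (L): throw ball1 h=9 -> lands@9:R; in-air after throw: [b1@9:R]
Beat 1 (R): throw ball2 h=5 -> lands@6:L; in-air after throw: [b2@6:L b1@9:R]
Beat 2 (L): throw ball3 h=5 -> lands@7:R; in-air after throw: [b2@6:L b3@7:R b1@9:R]
Beat 3 (R): throw ball4 h=5 -> lands@8:L; in-air after throw: [b2@6:L b3@7:R b4@8:L b1@9:R]
Beat 4 (L): throw ball5 h=6 -> lands@10:L; in-air after throw: [b2@6:L b3@7:R b4@8:L b1@9:R b5@10:L]
Beat 5 (R): throw ball6 h=9 -> lands@14:L; in-air after throw: [b2@6:L b3@7:R b4@8:L b1@9:R b5@10:L b6@14:L]
Beat 6 (L): throw ball2 h=5 -> lands@11:R; in-air after throw: [b3@7:R b4@8:L b1@9:R b5@10:L b2@11:R b6@14:L]
Beat 7 (R): throw ball3 h=5 -> lands@12:L; in-air after throw: [b4@8:L b1@9:R b5@10:L b2@11:R b3@12:L b6@14:L]
Beat 8 (L): throw ball4 h=5 -> lands@13:R; in-air after throw: [b1@9:R b5@10:L b2@11:R b3@12:L b4@13:R b6@14:L]
Beat 9 (R): throw ball1 h=6 -> lands@15:R; in-air after throw: [b5@10:L b2@11:R b3@12:L b4@13:R b6@14:L b1@15:R]
Beat 10 (L): throw ball5 h=9 -> lands@19:R; in-air after throw: [b2@11:R b3@12:L b4@13:R b6@14:L b1@15:R b5@19:R]
Beat 11 (R): throw ball2 h=5 -> lands@16:L; in-air after throw: [b3@12:L b4@13:R b6@14:L b1@15:R b2@16:L b5@19:R]
Beat 12 (L): throw ball3 h=5 -> lands@17:R; in-air after throw: [b4@13:R b6@14:L b1@15:R b2@16:L b3@17:R b5@19:R]
Beat 13 (R): throw ball4 h=5 -> lands@18:L; in-air after throw: [b6@14:L b1@15:R b2@16:L b3@17:R b4@18:L b5@19:R]
Ball 1: thrown@0 h=9 -> first land @9; rethrown@9 h=6 -> second land @15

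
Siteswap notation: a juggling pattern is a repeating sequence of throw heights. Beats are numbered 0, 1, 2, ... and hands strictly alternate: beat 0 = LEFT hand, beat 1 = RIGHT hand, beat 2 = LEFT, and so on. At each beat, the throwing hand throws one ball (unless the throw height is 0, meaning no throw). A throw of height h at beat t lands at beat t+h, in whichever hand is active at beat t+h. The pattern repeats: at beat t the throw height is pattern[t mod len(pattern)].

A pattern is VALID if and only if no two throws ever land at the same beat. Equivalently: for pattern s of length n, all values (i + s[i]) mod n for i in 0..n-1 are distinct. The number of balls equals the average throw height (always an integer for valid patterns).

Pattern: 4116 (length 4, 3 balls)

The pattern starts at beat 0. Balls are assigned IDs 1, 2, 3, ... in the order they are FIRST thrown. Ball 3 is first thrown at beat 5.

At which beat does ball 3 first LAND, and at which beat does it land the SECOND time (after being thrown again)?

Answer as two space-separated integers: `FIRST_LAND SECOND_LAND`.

Beat 0 (L): throw ball1 h=4 -> lands@4:L; in-air after throw: [b1@4:L]
Beat 1 (R): throw ball2 h=1 -> lands@2:L; in-air after throw: [b2@2:L b1@4:L]
Beat 2 (L): throw ball2 h=1 -> lands@3:R; in-air after throw: [b2@3:R b1@4:L]
Beat 3 (R): throw ball2 h=6 -> lands@9:R; in-air after throw: [b1@4:L b2@9:R]
Beat 4 (L): throw ball1 h=4 -> lands@8:L; in-air after throw: [b1@8:L b2@9:R]
Beat 5 (R): throw ball3 h=1 -> lands@6:L; in-air after throw: [b3@6:L b1@8:L b2@9:R]
Beat 6 (L): throw ball3 h=1 -> lands@7:R; in-air after throw: [b3@7:R b1@8:L b2@9:R]
Beat 7 (R): throw ball3 h=6 -> lands@13:R; in-air after throw: [b1@8:L b2@9:R b3@13:R]
Ball 3: thrown@5 h=1 -> first land @6; rethrown@6 h=1 -> second land @7

Answer: 6 7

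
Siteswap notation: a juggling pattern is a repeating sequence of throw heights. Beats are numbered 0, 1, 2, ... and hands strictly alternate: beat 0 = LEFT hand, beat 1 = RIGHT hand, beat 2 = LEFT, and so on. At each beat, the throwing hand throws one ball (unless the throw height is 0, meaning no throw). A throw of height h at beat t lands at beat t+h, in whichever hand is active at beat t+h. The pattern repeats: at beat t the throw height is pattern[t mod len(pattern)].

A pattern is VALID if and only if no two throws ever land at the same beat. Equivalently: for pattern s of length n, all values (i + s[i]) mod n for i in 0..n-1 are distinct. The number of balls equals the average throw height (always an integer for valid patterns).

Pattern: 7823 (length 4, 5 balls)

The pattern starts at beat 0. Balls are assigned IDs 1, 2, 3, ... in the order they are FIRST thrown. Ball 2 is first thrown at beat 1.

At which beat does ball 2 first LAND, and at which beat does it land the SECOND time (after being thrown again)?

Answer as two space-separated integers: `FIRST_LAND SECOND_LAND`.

Answer: 9 17

Derivation:
Beat 0 (L): throw ball1 h=7 -> lands@7:R; in-air after throw: [b1@7:R]
Beat 1 (R): throw ball2 h=8 -> lands@9:R; in-air after throw: [b1@7:R b2@9:R]
Beat 2 (L): throw ball3 h=2 -> lands@4:L; in-air after throw: [b3@4:L b1@7:R b2@9:R]
Beat 3 (R): throw ball4 h=3 -> lands@6:L; in-air after throw: [b3@4:L b4@6:L b1@7:R b2@9:R]
Beat 4 (L): throw ball3 h=7 -> lands@11:R; in-air after throw: [b4@6:L b1@7:R b2@9:R b3@11:R]
Beat 5 (R): throw ball5 h=8 -> lands@13:R; in-air after throw: [b4@6:L b1@7:R b2@9:R b3@11:R b5@13:R]
Beat 6 (L): throw ball4 h=2 -> lands@8:L; in-air after throw: [b1@7:R b4@8:L b2@9:R b3@11:R b5@13:R]
Beat 7 (R): throw ball1 h=3 -> lands@10:L; in-air after throw: [b4@8:L b2@9:R b1@10:L b3@11:R b5@13:R]
Beat 8 (L): throw ball4 h=7 -> lands@15:R; in-air after throw: [b2@9:R b1@10:L b3@11:R b5@13:R b4@15:R]
Beat 9 (R): throw ball2 h=8 -> lands@17:R; in-air after throw: [b1@10:L b3@11:R b5@13:R b4@15:R b2@17:R]
Beat 10 (L): throw ball1 h=2 -> lands@12:L; in-air after throw: [b3@11:R b1@12:L b5@13:R b4@15:R b2@17:R]
Beat 11 (R): throw ball3 h=3 -> lands@14:L; in-air after throw: [b1@12:L b5@13:R b3@14:L b4@15:R b2@17:R]
Beat 12 (L): throw ball1 h=7 -> lands@19:R; in-air after throw: [b5@13:R b3@14:L b4@15:R b2@17:R b1@19:R]
Beat 13 (R): throw ball5 h=8 -> lands@21:R; in-air after throw: [b3@14:L b4@15:R b2@17:R b1@19:R b5@21:R]
Beat 14 (L): throw ball3 h=2 -> lands@16:L; in-air after throw: [b4@15:R b3@16:L b2@17:R b1@19:R b5@21:R]
Beat 15 (R): throw ball4 h=3 -> lands@18:L; in-air after throw: [b3@16:L b2@17:R b4@18:L b1@19:R b5@21:R]
Beat 16 (L): throw ball3 h=7 -> lands@23:R; in-air after throw: [b2@17:R b4@18:L b1@19:R b5@21:R b3@23:R]
Ball 2: thrown@1 h=8 -> first land @9; rethrown@9 h=8 -> second land @17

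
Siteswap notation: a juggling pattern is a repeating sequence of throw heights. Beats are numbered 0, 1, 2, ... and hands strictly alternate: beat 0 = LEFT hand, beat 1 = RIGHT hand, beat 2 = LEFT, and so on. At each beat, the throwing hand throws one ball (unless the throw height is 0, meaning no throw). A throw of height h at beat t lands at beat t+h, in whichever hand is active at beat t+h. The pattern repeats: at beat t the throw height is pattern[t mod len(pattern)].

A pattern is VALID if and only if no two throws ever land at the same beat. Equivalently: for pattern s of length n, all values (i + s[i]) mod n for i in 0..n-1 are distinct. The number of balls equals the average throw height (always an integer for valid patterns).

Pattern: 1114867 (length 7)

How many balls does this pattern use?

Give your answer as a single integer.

Answer: 4

Derivation:
Pattern = [1, 1, 1, 4, 8, 6, 7], length n = 7
  position 0: throw height = 1, running sum = 1
  position 1: throw height = 1, running sum = 2
  position 2: throw height = 1, running sum = 3
  position 3: throw height = 4, running sum = 7
  position 4: throw height = 8, running sum = 15
  position 5: throw height = 6, running sum = 21
  position 6: throw height = 7, running sum = 28
Total sum = 28; balls = sum / n = 28 / 7 = 4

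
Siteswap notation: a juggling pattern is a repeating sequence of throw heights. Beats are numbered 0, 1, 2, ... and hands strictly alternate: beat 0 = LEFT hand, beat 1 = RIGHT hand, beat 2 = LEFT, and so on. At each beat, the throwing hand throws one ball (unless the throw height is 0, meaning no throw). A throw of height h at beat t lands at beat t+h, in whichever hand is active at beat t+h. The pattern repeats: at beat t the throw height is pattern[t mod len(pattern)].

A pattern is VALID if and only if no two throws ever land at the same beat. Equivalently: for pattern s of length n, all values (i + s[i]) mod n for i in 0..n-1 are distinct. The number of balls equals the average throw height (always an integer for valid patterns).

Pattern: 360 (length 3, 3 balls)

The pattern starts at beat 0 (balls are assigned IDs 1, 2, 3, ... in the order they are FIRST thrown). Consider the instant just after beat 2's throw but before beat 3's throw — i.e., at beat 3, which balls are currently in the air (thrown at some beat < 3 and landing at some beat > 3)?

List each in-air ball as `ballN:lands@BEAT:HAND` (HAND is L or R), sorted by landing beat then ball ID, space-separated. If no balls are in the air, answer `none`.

Answer: ball2:lands@7:R

Derivation:
Beat 0 (L): throw ball1 h=3 -> lands@3:R; in-air after throw: [b1@3:R]
Beat 1 (R): throw ball2 h=6 -> lands@7:R; in-air after throw: [b1@3:R b2@7:R]
Beat 3 (R): throw ball1 h=3 -> lands@6:L; in-air after throw: [b1@6:L b2@7:R]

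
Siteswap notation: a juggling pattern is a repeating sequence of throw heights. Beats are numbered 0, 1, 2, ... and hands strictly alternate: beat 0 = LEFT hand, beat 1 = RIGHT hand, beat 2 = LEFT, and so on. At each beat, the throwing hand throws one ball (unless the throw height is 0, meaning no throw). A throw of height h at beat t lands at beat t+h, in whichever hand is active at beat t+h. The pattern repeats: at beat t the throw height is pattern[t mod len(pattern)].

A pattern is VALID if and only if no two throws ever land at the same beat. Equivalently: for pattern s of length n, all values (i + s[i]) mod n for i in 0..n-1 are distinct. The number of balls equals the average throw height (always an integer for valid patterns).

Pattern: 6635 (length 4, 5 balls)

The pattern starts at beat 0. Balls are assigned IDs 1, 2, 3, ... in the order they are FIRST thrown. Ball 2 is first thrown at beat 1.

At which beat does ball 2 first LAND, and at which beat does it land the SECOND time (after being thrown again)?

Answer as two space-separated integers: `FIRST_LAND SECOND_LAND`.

Answer: 7 12

Derivation:
Beat 0 (L): throw ball1 h=6 -> lands@6:L; in-air after throw: [b1@6:L]
Beat 1 (R): throw ball2 h=6 -> lands@7:R; in-air after throw: [b1@6:L b2@7:R]
Beat 2 (L): throw ball3 h=3 -> lands@5:R; in-air after throw: [b3@5:R b1@6:L b2@7:R]
Beat 3 (R): throw ball4 h=5 -> lands@8:L; in-air after throw: [b3@5:R b1@6:L b2@7:R b4@8:L]
Beat 4 (L): throw ball5 h=6 -> lands@10:L; in-air after throw: [b3@5:R b1@6:L b2@7:R b4@8:L b5@10:L]
Beat 5 (R): throw ball3 h=6 -> lands@11:R; in-air after throw: [b1@6:L b2@7:R b4@8:L b5@10:L b3@11:R]
Beat 6 (L): throw ball1 h=3 -> lands@9:R; in-air after throw: [b2@7:R b4@8:L b1@9:R b5@10:L b3@11:R]
Beat 7 (R): throw ball2 h=5 -> lands@12:L; in-air after throw: [b4@8:L b1@9:R b5@10:L b3@11:R b2@12:L]
Beat 8 (L): throw ball4 h=6 -> lands@14:L; in-air after throw: [b1@9:R b5@10:L b3@11:R b2@12:L b4@14:L]
Beat 9 (R): throw ball1 h=6 -> lands@15:R; in-air after throw: [b5@10:L b3@11:R b2@12:L b4@14:L b1@15:R]
Beat 10 (L): throw ball5 h=3 -> lands@13:R; in-air after throw: [b3@11:R b2@12:L b5@13:R b4@14:L b1@15:R]
Beat 11 (R): throw ball3 h=5 -> lands@16:L; in-air after throw: [b2@12:L b5@13:R b4@14:L b1@15:R b3@16:L]
Beat 12 (L): throw ball2 h=6 -> lands@18:L; in-air after throw: [b5@13:R b4@14:L b1@15:R b3@16:L b2@18:L]
Ball 2: thrown@1 h=6 -> first land @7; rethrown@7 h=5 -> second land @12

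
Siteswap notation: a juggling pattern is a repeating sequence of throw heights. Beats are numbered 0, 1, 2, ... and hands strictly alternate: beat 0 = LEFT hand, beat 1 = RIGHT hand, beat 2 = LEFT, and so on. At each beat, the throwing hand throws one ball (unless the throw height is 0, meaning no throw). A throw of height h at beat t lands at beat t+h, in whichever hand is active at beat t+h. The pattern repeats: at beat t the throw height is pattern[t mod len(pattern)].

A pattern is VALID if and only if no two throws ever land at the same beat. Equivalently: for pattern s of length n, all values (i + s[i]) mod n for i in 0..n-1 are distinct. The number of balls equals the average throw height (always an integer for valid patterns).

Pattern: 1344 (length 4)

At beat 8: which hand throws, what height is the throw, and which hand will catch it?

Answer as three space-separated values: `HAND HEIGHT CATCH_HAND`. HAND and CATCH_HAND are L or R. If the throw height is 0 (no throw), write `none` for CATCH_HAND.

Beat 8: 8 mod 2 = 0, so hand = L
Throw height = pattern[8 mod 4] = pattern[0] = 1
Lands at beat 8+1=9, 9 mod 2 = 1, so catch hand = R

Answer: L 1 R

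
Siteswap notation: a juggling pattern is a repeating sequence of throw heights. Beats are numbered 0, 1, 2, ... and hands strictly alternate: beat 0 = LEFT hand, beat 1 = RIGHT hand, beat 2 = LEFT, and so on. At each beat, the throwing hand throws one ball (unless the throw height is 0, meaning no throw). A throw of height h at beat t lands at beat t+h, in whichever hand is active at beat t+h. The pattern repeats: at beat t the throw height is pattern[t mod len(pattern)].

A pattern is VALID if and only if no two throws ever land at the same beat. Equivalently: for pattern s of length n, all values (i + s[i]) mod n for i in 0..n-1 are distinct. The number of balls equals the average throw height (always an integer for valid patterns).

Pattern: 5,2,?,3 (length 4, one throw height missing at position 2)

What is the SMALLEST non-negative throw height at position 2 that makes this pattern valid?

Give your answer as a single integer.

i=0: (0 + 5) mod 4 = 1
i=1: (1 + 2) mod 4 = 3
i=2: s[i]=? (unknown)
i=3: (3 + 3) mod 4 = 2
Known residues: [1, 2, 3]; need a permutation of 0..3, so missing residue r = 0
Need (2 + s) mod 4 = 0; smallest s = (0 - 2) mod 4 = 2

Answer: 2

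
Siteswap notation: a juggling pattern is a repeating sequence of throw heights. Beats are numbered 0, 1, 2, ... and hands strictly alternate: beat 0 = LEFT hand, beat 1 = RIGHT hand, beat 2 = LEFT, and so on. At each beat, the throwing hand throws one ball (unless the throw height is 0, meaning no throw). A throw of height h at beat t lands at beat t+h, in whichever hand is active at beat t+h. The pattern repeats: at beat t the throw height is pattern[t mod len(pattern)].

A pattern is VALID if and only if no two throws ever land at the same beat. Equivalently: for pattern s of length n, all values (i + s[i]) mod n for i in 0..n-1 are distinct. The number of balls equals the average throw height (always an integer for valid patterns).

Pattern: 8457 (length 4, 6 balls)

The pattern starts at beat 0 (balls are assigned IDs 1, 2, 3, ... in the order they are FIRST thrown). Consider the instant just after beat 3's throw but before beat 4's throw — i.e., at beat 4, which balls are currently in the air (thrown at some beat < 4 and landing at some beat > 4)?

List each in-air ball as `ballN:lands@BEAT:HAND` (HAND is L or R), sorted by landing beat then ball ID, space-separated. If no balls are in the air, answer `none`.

Answer: ball2:lands@5:R ball3:lands@7:R ball1:lands@8:L ball4:lands@10:L

Derivation:
Beat 0 (L): throw ball1 h=8 -> lands@8:L; in-air after throw: [b1@8:L]
Beat 1 (R): throw ball2 h=4 -> lands@5:R; in-air after throw: [b2@5:R b1@8:L]
Beat 2 (L): throw ball3 h=5 -> lands@7:R; in-air after throw: [b2@5:R b3@7:R b1@8:L]
Beat 3 (R): throw ball4 h=7 -> lands@10:L; in-air after throw: [b2@5:R b3@7:R b1@8:L b4@10:L]
Beat 4 (L): throw ball5 h=8 -> lands@12:L; in-air after throw: [b2@5:R b3@7:R b1@8:L b4@10:L b5@12:L]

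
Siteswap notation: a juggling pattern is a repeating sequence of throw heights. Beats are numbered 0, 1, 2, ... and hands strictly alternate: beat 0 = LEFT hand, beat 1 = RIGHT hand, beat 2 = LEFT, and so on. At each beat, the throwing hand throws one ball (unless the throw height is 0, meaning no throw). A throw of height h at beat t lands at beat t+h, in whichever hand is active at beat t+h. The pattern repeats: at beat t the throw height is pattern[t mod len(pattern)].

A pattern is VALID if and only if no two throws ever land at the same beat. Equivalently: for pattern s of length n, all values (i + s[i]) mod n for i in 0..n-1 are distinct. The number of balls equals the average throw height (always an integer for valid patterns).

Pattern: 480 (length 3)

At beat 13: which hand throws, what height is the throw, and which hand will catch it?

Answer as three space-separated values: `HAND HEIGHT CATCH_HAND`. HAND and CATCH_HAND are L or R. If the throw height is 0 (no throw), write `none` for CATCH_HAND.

Answer: R 8 R

Derivation:
Beat 13: 13 mod 2 = 1, so hand = R
Throw height = pattern[13 mod 3] = pattern[1] = 8
Lands at beat 13+8=21, 21 mod 2 = 1, so catch hand = R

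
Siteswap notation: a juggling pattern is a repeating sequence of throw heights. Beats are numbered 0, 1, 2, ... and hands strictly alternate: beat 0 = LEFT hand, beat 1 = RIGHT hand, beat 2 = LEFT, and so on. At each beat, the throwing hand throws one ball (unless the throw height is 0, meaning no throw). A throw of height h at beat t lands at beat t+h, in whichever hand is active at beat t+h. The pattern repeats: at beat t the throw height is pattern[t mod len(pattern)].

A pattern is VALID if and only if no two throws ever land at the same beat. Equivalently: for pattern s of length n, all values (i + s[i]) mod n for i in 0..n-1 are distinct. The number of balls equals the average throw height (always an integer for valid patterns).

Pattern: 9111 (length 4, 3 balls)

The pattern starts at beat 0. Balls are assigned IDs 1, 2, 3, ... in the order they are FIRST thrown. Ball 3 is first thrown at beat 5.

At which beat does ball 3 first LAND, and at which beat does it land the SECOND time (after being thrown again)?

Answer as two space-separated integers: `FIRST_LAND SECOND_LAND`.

Beat 0 (L): throw ball1 h=9 -> lands@9:R; in-air after throw: [b1@9:R]
Beat 1 (R): throw ball2 h=1 -> lands@2:L; in-air after throw: [b2@2:L b1@9:R]
Beat 2 (L): throw ball2 h=1 -> lands@3:R; in-air after throw: [b2@3:R b1@9:R]
Beat 3 (R): throw ball2 h=1 -> lands@4:L; in-air after throw: [b2@4:L b1@9:R]
Beat 4 (L): throw ball2 h=9 -> lands@13:R; in-air after throw: [b1@9:R b2@13:R]
Beat 5 (R): throw ball3 h=1 -> lands@6:L; in-air after throw: [b3@6:L b1@9:R b2@13:R]
Beat 6 (L): throw ball3 h=1 -> lands@7:R; in-air after throw: [b3@7:R b1@9:R b2@13:R]
Beat 7 (R): throw ball3 h=1 -> lands@8:L; in-air after throw: [b3@8:L b1@9:R b2@13:R]
Ball 3: thrown@5 h=1 -> first land @6; rethrown@6 h=1 -> second land @7

Answer: 6 7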